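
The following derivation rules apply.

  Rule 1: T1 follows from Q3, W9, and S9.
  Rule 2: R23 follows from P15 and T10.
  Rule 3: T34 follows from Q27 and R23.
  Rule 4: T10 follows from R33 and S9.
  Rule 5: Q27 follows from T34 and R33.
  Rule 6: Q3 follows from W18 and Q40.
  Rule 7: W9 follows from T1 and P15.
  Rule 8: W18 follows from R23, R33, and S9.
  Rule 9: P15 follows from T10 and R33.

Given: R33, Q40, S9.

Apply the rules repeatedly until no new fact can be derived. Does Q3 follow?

R33 and S9 hold, so T10 follows (Rule 4).
From T10 and R33, Rule 9 gives P15.
From P15 and T10, Rule 2 gives R23.
R23, R33, and S9 hold, so W18 follows (Rule 8).
W18 and Q40 hold, so Q3 follows (Rule 6).

Yes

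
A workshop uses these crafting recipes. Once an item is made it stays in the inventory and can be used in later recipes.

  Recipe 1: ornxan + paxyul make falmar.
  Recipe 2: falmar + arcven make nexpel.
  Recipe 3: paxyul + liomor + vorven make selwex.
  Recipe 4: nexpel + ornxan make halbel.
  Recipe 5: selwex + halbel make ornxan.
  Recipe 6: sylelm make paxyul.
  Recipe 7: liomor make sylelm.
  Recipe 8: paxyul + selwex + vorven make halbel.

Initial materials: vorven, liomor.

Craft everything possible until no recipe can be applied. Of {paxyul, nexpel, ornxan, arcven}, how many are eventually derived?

liomor → sylelm (Recipe 7).
sylelm → paxyul (Recipe 6).
Using Recipe 3, paxyul, liomor, and vorven make selwex.
Using Recipe 8, paxyul, selwex, and vorven make halbel.
selwex + halbel → ornxan (Recipe 5).
paxyul: reached.
nexpel would need falmar and arcven (Recipe 2), but arcven is never obtained.
ornxan: reached.
No rule produces arcven, and it is not given.
Reached: paxyul and ornxan — 2 of the 4.

2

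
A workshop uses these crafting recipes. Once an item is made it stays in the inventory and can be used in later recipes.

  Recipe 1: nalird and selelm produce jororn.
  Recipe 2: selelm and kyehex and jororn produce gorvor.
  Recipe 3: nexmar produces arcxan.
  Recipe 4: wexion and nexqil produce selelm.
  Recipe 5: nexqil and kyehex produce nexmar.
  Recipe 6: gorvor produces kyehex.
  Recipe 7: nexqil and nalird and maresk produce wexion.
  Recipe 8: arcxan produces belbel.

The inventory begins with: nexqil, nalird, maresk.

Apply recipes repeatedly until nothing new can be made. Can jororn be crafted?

Yes

Using Recipe 7, nexqil, nalird, and maresk make wexion.
Using Recipe 4, wexion and nexqil make selelm.
Using Recipe 1, nalird and selelm make jororn.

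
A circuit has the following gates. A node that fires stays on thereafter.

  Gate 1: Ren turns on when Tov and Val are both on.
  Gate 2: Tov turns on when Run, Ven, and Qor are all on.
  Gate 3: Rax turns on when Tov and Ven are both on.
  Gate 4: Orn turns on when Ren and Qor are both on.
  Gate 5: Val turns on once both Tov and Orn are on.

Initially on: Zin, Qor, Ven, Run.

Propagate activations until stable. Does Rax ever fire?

Yes

Gate 2: Run, Ven, and Qor on → Tov on.
Tov and Ven are on, so Rax turns on (Gate 3).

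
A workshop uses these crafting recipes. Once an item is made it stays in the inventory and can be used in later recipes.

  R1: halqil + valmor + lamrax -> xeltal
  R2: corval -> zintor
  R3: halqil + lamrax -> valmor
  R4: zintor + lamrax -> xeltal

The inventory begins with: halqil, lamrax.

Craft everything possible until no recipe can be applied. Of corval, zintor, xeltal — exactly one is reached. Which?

xeltal

halqil + lamrax -> valmor (R3).
halqil + valmor + lamrax -> xeltal (R1).
No rule produces corval, and it is not given. zintor would need corval (R2), but corval is never obtained.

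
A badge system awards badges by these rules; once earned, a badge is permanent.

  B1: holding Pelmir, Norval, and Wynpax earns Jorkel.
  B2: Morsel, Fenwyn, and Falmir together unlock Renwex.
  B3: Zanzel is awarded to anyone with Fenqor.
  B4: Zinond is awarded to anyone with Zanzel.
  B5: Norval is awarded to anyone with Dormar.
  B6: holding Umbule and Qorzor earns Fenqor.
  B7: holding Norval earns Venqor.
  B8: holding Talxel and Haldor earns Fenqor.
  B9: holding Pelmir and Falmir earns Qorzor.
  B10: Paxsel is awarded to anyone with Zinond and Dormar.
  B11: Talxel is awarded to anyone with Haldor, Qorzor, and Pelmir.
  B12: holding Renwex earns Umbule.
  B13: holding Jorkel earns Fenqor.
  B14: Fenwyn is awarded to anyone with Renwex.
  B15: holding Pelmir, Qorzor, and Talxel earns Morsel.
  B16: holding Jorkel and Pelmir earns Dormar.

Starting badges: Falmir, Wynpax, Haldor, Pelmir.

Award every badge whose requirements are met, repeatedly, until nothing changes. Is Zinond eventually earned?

Yes

With Pelmir and Falmir, Qorzor is earned (B9).
With Haldor, Qorzor, and Pelmir, Talxel is earned (B11).
With Talxel and Haldor, Fenqor is earned (B8).
With Fenqor, Zanzel is earned (B3).
With Zanzel, Zinond is earned (B4).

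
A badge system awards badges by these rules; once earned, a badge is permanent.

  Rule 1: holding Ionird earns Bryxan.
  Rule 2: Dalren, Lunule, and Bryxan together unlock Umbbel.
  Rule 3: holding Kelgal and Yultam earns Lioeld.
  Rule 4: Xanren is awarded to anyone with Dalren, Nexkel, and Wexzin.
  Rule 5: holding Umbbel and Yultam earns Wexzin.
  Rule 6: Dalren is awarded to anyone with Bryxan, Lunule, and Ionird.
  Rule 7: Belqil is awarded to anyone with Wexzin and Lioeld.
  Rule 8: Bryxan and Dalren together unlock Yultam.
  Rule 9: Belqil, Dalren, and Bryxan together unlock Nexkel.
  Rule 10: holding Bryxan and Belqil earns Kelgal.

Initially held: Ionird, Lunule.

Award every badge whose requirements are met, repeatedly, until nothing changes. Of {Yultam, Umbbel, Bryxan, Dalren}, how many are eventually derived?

4

With Ionird, Bryxan is earned (Rule 1).
With Bryxan, Lunule, and Ionird, Dalren is earned (Rule 6).
With Dalren, Lunule, and Bryxan, Umbbel is earned (Rule 2).
With Bryxan and Dalren, Yultam is earned (Rule 8).
Yultam: reached.
Umbbel: reached.
Bryxan: reached.
Dalren: reached.
All 4 are reached.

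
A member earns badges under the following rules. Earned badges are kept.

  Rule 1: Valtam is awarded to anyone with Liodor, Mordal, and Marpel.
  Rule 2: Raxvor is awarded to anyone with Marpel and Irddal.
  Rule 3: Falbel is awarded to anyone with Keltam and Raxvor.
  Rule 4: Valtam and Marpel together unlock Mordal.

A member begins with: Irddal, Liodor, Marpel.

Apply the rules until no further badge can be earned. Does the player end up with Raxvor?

Yes

With Marpel and Irddal, Raxvor is earned (Rule 2).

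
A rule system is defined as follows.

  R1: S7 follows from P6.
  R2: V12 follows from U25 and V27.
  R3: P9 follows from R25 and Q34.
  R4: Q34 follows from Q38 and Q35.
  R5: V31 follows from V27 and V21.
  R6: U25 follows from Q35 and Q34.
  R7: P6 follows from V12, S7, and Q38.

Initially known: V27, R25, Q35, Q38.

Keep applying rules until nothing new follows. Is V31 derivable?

No

V31 would need V27 and V21 (R5), but V21 is never established.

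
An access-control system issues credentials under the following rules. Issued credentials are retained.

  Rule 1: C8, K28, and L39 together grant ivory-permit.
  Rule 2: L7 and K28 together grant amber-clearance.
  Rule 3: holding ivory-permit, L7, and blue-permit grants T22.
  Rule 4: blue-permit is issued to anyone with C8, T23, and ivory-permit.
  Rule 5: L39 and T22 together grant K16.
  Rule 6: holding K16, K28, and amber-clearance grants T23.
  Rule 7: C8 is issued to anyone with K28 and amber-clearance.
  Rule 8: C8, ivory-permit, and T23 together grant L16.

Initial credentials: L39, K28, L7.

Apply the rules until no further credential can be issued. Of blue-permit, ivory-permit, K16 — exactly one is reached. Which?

Holding L7 and K28 grants amber-clearance (Rule 2).
Holding K28 and amber-clearance grants C8 (Rule 7).
Holding C8, K28, and L39 grants ivory-permit (Rule 1).
blue-permit would need C8, T23, and ivory-permit (Rule 4), but T23 is never granted. K16 would need L39 and T22 (Rule 5), but T22 is never granted.

ivory-permit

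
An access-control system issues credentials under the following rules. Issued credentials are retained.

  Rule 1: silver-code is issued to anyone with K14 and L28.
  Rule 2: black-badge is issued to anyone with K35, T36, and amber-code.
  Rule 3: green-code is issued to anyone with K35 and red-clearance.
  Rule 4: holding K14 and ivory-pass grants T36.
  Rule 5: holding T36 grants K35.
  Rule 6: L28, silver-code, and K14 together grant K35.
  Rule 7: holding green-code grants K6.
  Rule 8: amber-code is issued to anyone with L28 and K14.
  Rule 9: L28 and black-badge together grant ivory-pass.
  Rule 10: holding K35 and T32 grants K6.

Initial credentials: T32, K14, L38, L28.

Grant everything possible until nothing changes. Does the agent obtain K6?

Yes

Holding K14 and L28 grants silver-code (Rule 1).
Holding L28, silver-code, and K14 grants K35 (Rule 6).
Holding K35 and T32 grants K6 (Rule 10).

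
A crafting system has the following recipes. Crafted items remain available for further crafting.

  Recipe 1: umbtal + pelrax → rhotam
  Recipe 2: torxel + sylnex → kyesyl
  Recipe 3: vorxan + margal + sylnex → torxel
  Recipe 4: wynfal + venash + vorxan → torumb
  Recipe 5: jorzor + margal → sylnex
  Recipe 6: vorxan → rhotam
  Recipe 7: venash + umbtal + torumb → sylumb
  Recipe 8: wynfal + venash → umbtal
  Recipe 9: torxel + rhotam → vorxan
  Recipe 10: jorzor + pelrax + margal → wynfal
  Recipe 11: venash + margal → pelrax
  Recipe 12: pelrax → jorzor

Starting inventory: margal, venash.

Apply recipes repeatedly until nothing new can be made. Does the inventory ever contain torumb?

No

torumb would need wynfal, venash, and vorxan (Recipe 4), but vorxan is never obtained.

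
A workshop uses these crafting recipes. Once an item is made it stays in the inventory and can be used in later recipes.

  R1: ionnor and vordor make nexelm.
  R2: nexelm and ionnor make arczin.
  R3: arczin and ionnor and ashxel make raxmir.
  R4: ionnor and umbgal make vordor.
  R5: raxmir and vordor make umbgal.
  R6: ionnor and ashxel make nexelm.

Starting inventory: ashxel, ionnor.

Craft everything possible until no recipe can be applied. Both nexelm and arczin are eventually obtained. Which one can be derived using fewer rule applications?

nexelm

nexelm: ionnor and ashxel → nexelm (R6). [1 rule application]
arczin: Using R6, ionnor and ashxel make nexelm. Using R2, nexelm and ionnor make arczin. [2 rule applications]
nexelm needs fewer.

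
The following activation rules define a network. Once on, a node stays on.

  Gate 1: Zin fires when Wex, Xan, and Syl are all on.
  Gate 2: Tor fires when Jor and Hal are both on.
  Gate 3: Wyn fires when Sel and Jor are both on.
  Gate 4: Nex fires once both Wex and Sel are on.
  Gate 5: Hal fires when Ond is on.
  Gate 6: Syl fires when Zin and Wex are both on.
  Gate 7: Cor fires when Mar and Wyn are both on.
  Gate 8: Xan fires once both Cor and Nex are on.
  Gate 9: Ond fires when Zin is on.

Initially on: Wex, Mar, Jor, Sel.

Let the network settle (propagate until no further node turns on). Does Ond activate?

Ond would need Zin (Gate 9), but Zin never turns on.

No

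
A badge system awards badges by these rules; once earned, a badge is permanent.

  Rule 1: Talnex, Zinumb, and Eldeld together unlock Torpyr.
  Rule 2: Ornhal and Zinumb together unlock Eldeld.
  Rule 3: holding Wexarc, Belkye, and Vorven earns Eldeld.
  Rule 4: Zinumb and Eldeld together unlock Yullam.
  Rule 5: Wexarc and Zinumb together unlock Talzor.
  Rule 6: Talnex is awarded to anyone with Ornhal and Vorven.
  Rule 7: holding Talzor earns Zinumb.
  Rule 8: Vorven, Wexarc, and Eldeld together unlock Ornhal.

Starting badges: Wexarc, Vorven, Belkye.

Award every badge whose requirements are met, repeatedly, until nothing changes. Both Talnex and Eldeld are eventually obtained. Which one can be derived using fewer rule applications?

Eldeld

Eldeld: With Wexarc, Belkye, and Vorven, Eldeld is earned (Rule 3). [1 rule application]
Talnex: With Wexarc, Belkye, and Vorven, Eldeld is earned (Rule 3). With Vorven, Wexarc, and Eldeld, Ornhal is earned (Rule 8). With Ornhal and Vorven, Talnex is earned (Rule 6). [3 rule applications]
Eldeld needs fewer.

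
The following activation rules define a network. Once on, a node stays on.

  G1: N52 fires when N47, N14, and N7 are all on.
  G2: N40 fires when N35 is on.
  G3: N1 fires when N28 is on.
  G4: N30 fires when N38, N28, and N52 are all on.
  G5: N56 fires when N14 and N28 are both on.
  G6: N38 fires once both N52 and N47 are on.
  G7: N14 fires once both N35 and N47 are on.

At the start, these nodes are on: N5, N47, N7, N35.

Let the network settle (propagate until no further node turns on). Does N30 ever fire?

No

N30 would need N38, N28, and N52 (G4), but N28 never turns on.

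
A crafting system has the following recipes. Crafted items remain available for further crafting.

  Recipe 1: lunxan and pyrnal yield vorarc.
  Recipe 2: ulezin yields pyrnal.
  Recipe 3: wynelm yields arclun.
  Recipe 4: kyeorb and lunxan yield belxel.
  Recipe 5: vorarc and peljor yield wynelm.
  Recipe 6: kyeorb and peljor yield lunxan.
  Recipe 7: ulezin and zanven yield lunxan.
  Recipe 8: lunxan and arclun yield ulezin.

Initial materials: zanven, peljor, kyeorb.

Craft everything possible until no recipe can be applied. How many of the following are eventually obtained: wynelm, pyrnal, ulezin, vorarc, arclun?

0

wynelm would need vorarc and peljor (Recipe 5), but vorarc is never obtained.
pyrnal would need ulezin (Recipe 2), but ulezin is never obtained.
ulezin would need lunxan and arclun (Recipe 8), but arclun is never obtained.
vorarc would need lunxan and pyrnal (Recipe 1), but pyrnal is never obtained.
arclun would need wynelm (Recipe 3), but wynelm is never obtained.
None of the 5 are reached.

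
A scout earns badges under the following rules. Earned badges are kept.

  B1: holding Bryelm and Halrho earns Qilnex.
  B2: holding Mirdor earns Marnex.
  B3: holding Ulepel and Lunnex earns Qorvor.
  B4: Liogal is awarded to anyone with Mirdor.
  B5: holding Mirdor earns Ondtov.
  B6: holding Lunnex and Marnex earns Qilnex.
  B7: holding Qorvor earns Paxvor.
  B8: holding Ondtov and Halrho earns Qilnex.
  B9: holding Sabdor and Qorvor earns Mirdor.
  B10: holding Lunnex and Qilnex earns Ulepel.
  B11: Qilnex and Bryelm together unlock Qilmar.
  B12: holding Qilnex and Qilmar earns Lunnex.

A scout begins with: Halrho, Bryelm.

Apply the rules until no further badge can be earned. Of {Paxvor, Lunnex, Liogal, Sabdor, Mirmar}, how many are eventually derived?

With Bryelm and Halrho, Qilnex is earned (B1).
With Qilnex and Bryelm, Qilmar is earned (B11).
With Qilnex and Qilmar, Lunnex is earned (B12).
With Lunnex and Qilnex, Ulepel is earned (B10).
With Ulepel and Lunnex, Qorvor is earned (B3).
With Qorvor, Paxvor is earned (B7).
Paxvor: reached.
Lunnex: reached.
Liogal would need Mirdor (B4), but Mirdor is never earned.
No rule produces Sabdor, and it is not given.
No rule produces Mirmar, and it is not given.
Reached: Paxvor and Lunnex — 2 of the 5.

2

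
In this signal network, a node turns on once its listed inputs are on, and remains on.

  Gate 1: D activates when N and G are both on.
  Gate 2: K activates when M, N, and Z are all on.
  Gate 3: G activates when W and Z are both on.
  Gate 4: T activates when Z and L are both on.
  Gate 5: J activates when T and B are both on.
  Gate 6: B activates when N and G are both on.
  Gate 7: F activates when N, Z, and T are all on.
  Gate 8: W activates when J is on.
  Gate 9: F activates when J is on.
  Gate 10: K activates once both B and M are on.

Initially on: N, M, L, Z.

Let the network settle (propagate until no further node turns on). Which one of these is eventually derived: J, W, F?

F

Gate 4: Z and L on → T on.
Gate 7: N, Z, and T on → F on.
W would need J (Gate 8), but J never turns on. J would need T and B (Gate 5), but B never turns on.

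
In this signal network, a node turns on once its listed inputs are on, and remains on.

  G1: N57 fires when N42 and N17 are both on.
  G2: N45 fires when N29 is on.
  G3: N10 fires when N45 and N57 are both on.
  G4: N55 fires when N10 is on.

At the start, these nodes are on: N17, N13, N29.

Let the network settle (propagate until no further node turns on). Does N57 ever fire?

No

N57 would need N42 and N17 (G1), but N42 never turns on.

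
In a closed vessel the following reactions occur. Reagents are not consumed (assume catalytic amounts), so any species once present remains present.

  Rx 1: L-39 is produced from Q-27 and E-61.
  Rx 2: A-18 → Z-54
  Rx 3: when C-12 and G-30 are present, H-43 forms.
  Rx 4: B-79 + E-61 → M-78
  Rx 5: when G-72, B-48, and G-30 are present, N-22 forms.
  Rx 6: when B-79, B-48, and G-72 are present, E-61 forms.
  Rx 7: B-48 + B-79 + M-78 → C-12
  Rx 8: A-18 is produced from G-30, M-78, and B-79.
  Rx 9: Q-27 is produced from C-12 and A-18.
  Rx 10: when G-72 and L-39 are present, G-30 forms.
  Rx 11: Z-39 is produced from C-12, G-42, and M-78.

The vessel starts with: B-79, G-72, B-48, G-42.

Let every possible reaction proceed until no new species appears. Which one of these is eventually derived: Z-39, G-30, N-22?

Z-39

B-79, B-48, and G-72 present → E-61 forms (Rx 6).
B-79 and E-61 present → M-78 forms (Rx 4).
B-48, B-79, and M-78 present → C-12 forms (Rx 7).
C-12, G-42, and M-78 present → Z-39 forms (Rx 11).
G-30 would need G-72 and L-39 (Rx 10), but L-39 never forms. N-22 would need G-72, B-48, and G-30 (Rx 5), but G-30 never forms.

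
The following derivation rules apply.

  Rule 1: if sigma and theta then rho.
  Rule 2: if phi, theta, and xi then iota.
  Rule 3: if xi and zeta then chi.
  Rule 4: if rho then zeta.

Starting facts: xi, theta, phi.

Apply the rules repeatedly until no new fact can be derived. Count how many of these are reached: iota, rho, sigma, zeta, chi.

1

phi, theta, and xi hold, so iota follows (Rule 2).
iota: reached.
rho would need sigma and theta (Rule 1), but sigma is never established.
No rule produces sigma, and it is not given.
zeta would need rho (Rule 4), but rho is never established.
chi would need xi and zeta (Rule 3), but zeta is never established.
Reached: iota — 1 of the 5.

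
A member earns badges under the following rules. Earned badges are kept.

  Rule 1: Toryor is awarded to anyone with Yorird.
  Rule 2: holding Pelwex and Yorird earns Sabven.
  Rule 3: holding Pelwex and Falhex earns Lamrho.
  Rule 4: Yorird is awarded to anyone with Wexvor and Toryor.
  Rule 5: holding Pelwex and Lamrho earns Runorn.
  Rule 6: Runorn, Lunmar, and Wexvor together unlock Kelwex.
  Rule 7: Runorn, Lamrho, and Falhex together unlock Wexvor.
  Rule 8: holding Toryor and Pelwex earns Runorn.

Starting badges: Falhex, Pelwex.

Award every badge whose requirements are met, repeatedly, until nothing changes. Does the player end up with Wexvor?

Yes

With Pelwex and Falhex, Lamrho is earned (Rule 3).
With Pelwex and Lamrho, Runorn is earned (Rule 5).
With Runorn, Lamrho, and Falhex, Wexvor is earned (Rule 7).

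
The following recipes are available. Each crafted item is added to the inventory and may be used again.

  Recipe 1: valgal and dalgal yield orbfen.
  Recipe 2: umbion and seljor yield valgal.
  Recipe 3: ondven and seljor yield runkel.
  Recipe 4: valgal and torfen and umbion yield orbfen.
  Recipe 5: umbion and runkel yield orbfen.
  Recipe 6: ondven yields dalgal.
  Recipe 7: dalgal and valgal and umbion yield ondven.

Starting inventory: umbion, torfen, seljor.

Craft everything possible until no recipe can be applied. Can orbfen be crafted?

umbion and seljor → valgal (Recipe 2).
Using Recipe 4, valgal, torfen, and umbion make orbfen.

Yes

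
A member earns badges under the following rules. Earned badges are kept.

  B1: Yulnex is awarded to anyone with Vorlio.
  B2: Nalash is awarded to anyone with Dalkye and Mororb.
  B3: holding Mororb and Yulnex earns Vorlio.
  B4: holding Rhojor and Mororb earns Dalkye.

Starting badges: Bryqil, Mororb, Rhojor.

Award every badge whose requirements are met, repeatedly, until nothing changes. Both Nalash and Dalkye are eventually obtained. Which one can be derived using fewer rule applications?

Dalkye: With Rhojor and Mororb, Dalkye is earned (B4). [1 rule application]
Nalash: With Rhojor and Mororb, Dalkye is earned (B4). With Dalkye and Mororb, Nalash is earned (B2). [2 rule applications]
Dalkye needs fewer.

Dalkye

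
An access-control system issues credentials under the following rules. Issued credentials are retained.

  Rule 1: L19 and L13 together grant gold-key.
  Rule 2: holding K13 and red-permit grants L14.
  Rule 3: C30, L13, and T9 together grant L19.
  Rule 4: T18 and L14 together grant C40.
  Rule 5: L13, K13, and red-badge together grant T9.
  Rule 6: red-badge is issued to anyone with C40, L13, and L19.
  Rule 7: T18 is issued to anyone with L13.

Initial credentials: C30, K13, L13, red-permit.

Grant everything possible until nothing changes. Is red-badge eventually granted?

red-badge would need C40, L13, and L19 (Rule 6), but L19 is never granted.

No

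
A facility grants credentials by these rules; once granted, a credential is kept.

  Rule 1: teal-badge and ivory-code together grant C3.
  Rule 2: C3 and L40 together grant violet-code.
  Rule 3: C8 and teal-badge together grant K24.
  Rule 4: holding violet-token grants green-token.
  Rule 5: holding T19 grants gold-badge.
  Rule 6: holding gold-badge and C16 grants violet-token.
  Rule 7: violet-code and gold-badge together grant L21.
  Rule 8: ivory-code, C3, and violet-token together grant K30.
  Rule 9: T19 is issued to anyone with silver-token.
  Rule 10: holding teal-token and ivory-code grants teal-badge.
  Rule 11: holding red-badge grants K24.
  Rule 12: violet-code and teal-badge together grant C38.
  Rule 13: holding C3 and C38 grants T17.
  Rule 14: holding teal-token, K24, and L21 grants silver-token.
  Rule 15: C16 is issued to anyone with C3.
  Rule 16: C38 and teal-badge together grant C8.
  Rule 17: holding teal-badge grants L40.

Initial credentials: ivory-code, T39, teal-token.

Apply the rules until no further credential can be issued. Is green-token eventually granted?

No

green-token would need violet-token (Rule 4), but violet-token is never granted.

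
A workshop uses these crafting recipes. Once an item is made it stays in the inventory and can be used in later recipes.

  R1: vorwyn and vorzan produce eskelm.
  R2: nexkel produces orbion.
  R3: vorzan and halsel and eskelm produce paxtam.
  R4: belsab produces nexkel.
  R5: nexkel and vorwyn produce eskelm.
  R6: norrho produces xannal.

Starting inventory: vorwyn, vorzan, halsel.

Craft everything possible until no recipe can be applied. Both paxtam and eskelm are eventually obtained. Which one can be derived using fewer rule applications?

eskelm: Using R1, vorwyn and vorzan make eskelm. [1 rule application]
paxtam: vorwyn and vorzan → eskelm (R1). vorzan and halsel and eskelm → paxtam (R3). [2 rule applications]
eskelm needs fewer.

eskelm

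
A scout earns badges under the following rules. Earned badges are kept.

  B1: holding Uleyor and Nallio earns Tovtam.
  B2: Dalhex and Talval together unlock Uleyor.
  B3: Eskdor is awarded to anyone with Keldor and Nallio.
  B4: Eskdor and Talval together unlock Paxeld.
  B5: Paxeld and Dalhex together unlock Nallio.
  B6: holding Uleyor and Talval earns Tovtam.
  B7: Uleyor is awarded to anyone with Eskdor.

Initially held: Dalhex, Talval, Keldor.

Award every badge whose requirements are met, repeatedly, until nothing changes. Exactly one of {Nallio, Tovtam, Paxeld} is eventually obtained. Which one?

With Dalhex and Talval, Uleyor is earned (B2).
With Uleyor and Talval, Tovtam is earned (B6).
Nallio would need Paxeld and Dalhex (B5), but Paxeld is never earned. Paxeld would need Eskdor and Talval (B4), but Eskdor is never earned.

Tovtam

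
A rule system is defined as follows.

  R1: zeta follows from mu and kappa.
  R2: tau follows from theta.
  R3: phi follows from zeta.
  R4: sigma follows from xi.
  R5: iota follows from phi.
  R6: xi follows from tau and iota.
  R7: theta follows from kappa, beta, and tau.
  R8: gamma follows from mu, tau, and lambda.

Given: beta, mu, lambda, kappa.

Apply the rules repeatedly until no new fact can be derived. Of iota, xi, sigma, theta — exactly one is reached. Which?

From mu and kappa, R1 gives zeta.
zeta holds, so phi follows (R3).
From phi, R5 gives iota.
sigma would need xi (R4), but xi is never established. xi would need tau and iota (R6), but tau is never established. theta would need kappa, beta, and tau (R7), but tau is never established.

iota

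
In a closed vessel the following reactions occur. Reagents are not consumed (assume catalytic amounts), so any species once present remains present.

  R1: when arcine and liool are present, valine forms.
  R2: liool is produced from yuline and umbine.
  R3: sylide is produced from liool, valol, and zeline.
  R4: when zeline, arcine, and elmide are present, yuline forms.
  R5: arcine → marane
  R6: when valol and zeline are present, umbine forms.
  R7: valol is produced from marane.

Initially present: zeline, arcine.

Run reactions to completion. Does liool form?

liool would need yuline and umbine (R2), but yuline never forms.

No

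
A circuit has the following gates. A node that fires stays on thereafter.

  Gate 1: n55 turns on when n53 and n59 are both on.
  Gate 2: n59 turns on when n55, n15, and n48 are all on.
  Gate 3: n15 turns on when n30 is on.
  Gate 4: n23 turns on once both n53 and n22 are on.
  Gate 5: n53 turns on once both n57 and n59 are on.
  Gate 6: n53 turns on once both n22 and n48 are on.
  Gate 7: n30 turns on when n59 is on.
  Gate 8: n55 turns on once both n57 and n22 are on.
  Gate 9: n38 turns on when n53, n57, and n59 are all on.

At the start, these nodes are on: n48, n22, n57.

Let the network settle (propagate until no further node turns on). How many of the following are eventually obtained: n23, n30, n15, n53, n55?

n57 and n22 are on, so n55 turns on (Gate 8).
Gate 6: n22 and n48 on → n53 on.
n53 and n22 are on, so n23 turns on (Gate 4).
n23: reached.
n30 would need n59 (Gate 7), but n59 never turns on.
n15 would need n30 (Gate 3), but n30 never turns on.
n53: reached.
n55: reached.
Reached: n23, n53, and n55 — 3 of the 5.

3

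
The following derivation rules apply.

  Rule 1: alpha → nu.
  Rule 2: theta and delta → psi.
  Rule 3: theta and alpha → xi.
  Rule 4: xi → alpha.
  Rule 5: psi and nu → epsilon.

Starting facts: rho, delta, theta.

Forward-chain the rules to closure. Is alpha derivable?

alpha would need xi (Rule 4), but xi is never established.

No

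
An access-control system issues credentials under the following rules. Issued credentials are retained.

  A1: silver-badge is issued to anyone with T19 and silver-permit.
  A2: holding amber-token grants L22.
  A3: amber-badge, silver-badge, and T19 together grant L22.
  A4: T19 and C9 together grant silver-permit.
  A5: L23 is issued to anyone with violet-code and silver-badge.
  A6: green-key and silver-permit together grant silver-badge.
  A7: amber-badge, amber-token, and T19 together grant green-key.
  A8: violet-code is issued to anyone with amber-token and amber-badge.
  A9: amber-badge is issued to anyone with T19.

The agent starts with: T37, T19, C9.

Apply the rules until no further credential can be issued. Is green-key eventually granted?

green-key would need amber-badge, amber-token, and T19 (A7), but amber-token is never granted.

No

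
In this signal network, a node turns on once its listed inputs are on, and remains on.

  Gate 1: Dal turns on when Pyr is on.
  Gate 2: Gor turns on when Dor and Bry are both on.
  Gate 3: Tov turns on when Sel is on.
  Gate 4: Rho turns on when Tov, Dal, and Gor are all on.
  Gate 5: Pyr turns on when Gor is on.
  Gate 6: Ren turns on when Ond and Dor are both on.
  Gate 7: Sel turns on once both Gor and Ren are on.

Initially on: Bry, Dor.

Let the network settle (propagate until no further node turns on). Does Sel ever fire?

No

Sel would need Gor and Ren (Gate 7), but Ren never turns on.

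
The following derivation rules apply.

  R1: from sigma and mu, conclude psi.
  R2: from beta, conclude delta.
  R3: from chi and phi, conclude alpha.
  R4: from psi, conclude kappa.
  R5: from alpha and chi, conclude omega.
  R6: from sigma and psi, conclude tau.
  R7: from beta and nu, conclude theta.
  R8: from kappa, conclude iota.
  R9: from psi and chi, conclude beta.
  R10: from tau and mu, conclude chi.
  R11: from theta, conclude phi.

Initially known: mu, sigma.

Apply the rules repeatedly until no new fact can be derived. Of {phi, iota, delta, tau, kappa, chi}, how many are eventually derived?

sigma and mu hold, so psi follows (R1).
From psi, R4 gives kappa.
From sigma and psi, R6 gives tau.
tau and mu hold, so chi follows (R10).
kappa holds, so iota follows (R8).
From psi and chi, R9 gives beta.
beta holds, so delta follows (R2).
phi would need theta (R11), but theta is never established.
iota: reached.
delta: reached.
tau: reached.
kappa: reached.
chi: reached.
Reached: iota, delta, tau, kappa, and chi — 5 of the 6.

5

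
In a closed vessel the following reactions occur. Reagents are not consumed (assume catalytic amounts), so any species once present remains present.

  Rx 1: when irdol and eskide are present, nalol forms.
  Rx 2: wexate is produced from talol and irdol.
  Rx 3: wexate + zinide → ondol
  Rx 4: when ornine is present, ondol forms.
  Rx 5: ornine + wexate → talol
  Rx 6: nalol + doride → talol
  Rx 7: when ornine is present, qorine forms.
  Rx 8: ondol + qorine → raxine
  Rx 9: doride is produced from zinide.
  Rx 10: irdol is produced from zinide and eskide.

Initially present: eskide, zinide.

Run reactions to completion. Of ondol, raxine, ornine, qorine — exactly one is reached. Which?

zinide and eskide present → irdol forms (Rx 10).
zinide present → doride forms (Rx 9).
irdol and eskide present → nalol forms (Rx 1).
nalol and doride present → talol forms (Rx 6).
talol and irdol present → wexate forms (Rx 2).
wexate and zinide present → ondol forms (Rx 3).
raxine would need ondol and qorine (Rx 8), but qorine never forms. No rule produces ornine, and it is not given. qorine would need ornine (Rx 7), but ornine never forms.

ondol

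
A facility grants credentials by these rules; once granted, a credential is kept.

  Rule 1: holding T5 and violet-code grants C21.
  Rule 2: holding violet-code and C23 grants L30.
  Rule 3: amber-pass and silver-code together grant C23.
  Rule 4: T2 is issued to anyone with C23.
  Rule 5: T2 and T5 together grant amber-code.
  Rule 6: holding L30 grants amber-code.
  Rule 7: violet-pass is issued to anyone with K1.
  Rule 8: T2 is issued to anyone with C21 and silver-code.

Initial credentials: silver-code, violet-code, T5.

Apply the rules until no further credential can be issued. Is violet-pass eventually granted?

No

violet-pass would need K1 (Rule 7), but K1 is never granted.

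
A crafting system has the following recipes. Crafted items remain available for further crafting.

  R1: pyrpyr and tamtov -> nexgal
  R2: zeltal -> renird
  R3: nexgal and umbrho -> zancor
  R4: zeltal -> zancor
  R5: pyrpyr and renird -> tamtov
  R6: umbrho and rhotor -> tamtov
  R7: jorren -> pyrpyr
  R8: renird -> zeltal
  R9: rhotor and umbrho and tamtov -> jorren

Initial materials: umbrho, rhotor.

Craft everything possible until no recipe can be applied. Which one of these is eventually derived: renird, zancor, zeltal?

Using R6, umbrho and rhotor make tamtov.
Using R9, rhotor, umbrho, and tamtov make jorren.
Using R7, jorren makes pyrpyr.
Using R1, pyrpyr and tamtov make nexgal.
Using R3, nexgal and umbrho make zancor.
zeltal would need renird (R8), but renird is never obtained. renird would need zeltal (R2), but zeltal is never obtained.

zancor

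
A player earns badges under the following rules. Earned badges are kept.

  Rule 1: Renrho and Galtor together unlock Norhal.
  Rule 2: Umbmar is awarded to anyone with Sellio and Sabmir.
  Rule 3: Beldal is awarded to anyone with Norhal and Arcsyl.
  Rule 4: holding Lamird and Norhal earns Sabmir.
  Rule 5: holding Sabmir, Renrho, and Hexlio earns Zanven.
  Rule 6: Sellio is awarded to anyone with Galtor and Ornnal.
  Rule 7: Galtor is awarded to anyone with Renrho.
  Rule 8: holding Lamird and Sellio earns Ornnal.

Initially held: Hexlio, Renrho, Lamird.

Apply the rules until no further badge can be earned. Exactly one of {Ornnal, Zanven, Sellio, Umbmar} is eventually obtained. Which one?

With Renrho, Galtor is earned (Rule 7).
With Renrho and Galtor, Norhal is earned (Rule 1).
With Lamird and Norhal, Sabmir is earned (Rule 4).
With Sabmir, Renrho, and Hexlio, Zanven is earned (Rule 5).
Ornnal would need Lamird and Sellio (Rule 8), but Sellio is never earned. Umbmar would need Sellio and Sabmir (Rule 2), but Sellio is never earned. Sellio would need Galtor and Ornnal (Rule 6), but Ornnal is never earned.

Zanven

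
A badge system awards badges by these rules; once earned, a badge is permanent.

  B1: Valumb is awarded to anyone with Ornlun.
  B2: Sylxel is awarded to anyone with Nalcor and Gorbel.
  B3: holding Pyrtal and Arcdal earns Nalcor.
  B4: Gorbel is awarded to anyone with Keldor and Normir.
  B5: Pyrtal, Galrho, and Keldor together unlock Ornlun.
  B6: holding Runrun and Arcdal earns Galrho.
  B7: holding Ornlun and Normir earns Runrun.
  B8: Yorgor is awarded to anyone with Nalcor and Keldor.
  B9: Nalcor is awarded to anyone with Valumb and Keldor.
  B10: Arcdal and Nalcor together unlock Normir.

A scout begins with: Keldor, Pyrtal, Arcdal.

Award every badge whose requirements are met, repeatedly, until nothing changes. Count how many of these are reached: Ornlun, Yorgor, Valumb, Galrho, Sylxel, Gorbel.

3

With Pyrtal and Arcdal, Nalcor is earned (B3).
With Arcdal and Nalcor, Normir is earned (B10).
With Nalcor and Keldor, Yorgor is earned (B8).
With Keldor and Normir, Gorbel is earned (B4).
With Nalcor and Gorbel, Sylxel is earned (B2).
Ornlun would need Pyrtal, Galrho, and Keldor (B5), but Galrho is never earned.
Yorgor: reached.
Valumb would need Ornlun (B1), but Ornlun is never earned.
Galrho would need Runrun and Arcdal (B6), but Runrun is never earned.
Sylxel: reached.
Gorbel: reached.
Reached: Yorgor, Sylxel, and Gorbel — 3 of the 6.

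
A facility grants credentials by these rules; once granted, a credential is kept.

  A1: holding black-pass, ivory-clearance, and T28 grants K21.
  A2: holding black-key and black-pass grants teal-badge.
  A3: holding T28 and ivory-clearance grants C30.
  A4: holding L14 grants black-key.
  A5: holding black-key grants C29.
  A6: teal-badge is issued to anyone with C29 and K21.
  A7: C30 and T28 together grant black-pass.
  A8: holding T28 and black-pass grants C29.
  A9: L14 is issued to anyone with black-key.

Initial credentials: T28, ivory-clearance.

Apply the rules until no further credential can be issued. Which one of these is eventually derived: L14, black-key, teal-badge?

teal-badge

Holding T28 and ivory-clearance grants C30 (A3).
Holding C30 and T28 grants black-pass (A7).
Holding T28 and black-pass grants C29 (A8).
Holding black-pass, ivory-clearance, and T28 grants K21 (A1).
Holding C29 and K21 grants teal-badge (A6).
L14 would need black-key (A9), but black-key is never granted. black-key would need L14 (A4), but L14 is never granted.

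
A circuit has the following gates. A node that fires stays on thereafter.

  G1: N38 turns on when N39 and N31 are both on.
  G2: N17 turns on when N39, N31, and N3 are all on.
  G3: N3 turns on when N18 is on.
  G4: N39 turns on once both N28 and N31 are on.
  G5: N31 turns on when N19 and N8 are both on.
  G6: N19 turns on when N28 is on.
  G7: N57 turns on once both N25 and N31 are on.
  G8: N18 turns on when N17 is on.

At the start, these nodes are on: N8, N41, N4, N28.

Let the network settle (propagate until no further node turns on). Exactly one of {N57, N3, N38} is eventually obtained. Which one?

N38

G6: N28 on → N19 on.
G5: N19 and N8 on → N31 on.
N28 and N31 are on, so N39 turns on (G4).
N39 and N31 are on, so N38 turns on (G1).
N57 would need N25 and N31 (G7), but N25 never turns on. N3 would need N18 (G3), but N18 never turns on.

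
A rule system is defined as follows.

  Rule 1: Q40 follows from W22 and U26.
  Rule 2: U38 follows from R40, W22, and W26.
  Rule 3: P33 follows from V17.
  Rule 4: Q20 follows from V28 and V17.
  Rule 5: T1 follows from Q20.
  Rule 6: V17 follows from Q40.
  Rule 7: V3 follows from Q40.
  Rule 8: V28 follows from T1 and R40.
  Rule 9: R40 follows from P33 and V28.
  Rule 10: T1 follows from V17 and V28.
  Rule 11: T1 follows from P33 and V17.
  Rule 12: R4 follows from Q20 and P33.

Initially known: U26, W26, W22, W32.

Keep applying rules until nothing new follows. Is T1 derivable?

W22 and U26 hold, so Q40 follows (Rule 1).
Q40 holds, so V17 follows (Rule 6).
V17 holds, so P33 follows (Rule 3).
P33 and V17 hold, so T1 follows (Rule 11).

Yes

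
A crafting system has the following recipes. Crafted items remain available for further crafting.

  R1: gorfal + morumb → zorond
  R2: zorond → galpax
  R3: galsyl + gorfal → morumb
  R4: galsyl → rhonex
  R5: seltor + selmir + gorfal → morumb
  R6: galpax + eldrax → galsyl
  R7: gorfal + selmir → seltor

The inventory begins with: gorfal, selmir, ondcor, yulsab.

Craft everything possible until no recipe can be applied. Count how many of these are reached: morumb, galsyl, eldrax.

1

Using R7, gorfal and selmir make seltor.
Using R5, seltor, selmir, and gorfal make morumb.
morumb: reached.
galsyl would need galpax and eldrax (R6), but eldrax is never obtained.
No rule produces eldrax, and it is not given.
Reached: morumb — 1 of the 3.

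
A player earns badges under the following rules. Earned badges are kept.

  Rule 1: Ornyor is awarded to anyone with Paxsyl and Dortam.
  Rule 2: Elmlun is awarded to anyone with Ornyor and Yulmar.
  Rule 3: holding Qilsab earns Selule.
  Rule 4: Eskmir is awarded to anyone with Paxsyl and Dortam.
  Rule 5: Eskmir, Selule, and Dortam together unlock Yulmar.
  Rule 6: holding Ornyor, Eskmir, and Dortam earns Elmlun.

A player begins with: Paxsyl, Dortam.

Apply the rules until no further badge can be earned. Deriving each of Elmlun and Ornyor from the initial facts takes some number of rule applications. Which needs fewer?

Ornyor: With Paxsyl and Dortam, Ornyor is earned (Rule 1). [1 rule application]
Elmlun: With Paxsyl and Dortam, Ornyor is earned (Rule 1). With Paxsyl and Dortam, Eskmir is earned (Rule 4). With Ornyor, Eskmir, and Dortam, Elmlun is earned (Rule 6). [3 rule applications]
Ornyor needs fewer.

Ornyor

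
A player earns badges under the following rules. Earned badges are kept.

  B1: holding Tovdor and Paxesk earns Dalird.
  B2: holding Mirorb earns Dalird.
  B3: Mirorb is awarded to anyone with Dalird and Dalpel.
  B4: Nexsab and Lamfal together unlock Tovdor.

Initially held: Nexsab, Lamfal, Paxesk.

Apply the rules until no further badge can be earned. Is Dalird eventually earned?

With Nexsab and Lamfal, Tovdor is earned (B4).
With Tovdor and Paxesk, Dalird is earned (B1).

Yes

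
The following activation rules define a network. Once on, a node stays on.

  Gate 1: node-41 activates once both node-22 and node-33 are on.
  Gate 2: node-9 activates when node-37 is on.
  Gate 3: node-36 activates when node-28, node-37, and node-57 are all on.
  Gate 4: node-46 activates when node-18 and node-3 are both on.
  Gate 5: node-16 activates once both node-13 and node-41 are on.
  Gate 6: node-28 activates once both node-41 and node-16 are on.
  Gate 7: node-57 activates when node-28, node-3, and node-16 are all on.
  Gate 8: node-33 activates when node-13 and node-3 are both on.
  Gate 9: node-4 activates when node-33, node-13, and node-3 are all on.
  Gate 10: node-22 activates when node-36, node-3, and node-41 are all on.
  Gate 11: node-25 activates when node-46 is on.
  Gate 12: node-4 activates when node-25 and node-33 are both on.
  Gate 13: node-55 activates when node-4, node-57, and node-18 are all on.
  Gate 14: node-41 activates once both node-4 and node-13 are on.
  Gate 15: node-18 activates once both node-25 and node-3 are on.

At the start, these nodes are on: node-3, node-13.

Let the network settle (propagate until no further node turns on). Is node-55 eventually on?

No

node-55 would need node-4, node-57, and node-18 (Gate 13), but node-18 never turns on.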